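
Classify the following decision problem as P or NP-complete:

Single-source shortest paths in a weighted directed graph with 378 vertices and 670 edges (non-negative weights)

This problem is in P: Dijkstra's algorithm runs in O((V+E) log V).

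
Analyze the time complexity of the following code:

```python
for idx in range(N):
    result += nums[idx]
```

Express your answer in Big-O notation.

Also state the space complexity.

Time complexity: O(n).
Space complexity: O(1).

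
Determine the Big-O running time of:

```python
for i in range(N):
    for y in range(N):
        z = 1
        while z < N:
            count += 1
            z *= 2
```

Time complexity: O(n^2 log n).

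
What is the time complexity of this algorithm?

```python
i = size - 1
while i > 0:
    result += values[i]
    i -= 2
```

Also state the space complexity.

Time complexity: O(n).
Space complexity: O(1).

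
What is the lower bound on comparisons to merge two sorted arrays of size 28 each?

To merge two sorted arrays of size 28, we need at least 55 comparisons in the worst case. An adversary can force every element to be compared.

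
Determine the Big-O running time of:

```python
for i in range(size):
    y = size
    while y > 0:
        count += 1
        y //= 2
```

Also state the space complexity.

Time complexity: O(n log n).
Space complexity: O(1).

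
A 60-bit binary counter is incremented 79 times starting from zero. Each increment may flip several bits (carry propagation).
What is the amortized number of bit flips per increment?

Bit i flips on every 2^i-th increment, so over 79 increments bit i flips floor(79/2^i) times. Summing over i: total flips < 2 * 79. Amortized: < 2 = O(1) per increment.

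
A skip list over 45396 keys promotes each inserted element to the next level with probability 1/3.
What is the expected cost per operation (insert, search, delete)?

Expected number of levels is O(log_3(45396)) = O(log n). A search visits O(1) expected nodes per level over O(log n) levels. Insert/delete are a search plus O(1) pointer updates per level. Expected O(log n) per operation.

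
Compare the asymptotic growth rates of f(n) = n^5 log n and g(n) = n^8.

g(n) = n^8 grows faster: n^8 / (n^5 log n) = n^3/log n -> infinity.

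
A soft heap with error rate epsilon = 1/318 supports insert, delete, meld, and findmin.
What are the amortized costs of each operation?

Soft heaps (Chazelle) allow up to an epsilon = 1/318 fraction of elements to have corrupted (raised) keys. Insert is O(log(1/epsilon)) = O(log 318) amortized -- the structure maintains heap-ordered binary trees of rank bounded by O(log(1/epsilon)). Meld concatenates root lists: O(1) amortized. Delete and findmin are O(1) amortized.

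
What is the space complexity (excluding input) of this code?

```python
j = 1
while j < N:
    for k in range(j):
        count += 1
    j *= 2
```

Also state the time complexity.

Space complexity: O(1).
Only a constant amount of auxiliary storage is used; nothing grows with n.
Time complexity: O(n).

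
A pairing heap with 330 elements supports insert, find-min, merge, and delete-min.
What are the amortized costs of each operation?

Pairing heaps are self-adjusting heap-ordered trees. Insert and merge link two roots: O(1). Find-min reads the root: O(1). Delete-min removes the root, then pairs children in two passes; amortized cost is O(log 330) = O(log n).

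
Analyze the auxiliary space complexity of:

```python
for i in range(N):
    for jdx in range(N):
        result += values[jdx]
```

Space complexity: O(1).
Only a constant amount of auxiliary storage is used; nothing grows with n.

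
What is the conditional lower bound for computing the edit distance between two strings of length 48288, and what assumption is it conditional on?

Under SETH (the Strong Exponential Time Hypothesis), edit distance on length-48288 strings cannot be computed in O(n^(2-epsilon)) time for any epsilon > 0 (Backurs-Indyk). The reduction is from CNF-SAT via the orthogonal vectors problem.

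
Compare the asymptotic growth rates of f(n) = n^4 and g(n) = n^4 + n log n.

f(n) = n^4 and g(n) = n^4 + n log n are Theta of each other: the lower-order n log n term is o(n^4); both are Theta(n^4).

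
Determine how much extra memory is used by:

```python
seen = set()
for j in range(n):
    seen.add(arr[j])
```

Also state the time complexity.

Space complexity: O(n).
Auxiliary storage grows linearly with the input size n in the worst case.
Time complexity: O(n).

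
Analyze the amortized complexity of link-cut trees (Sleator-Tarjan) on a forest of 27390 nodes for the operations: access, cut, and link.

Link-cut trees represent the forest using splay trees over preferred paths. With potential Phi = sum over nodes of log(size of virtual subtree), each access on 27390 nodes is O(log 27390) = O(log n) amortized by the splay-tree access lemma. Cut and link are O(1) plus one access.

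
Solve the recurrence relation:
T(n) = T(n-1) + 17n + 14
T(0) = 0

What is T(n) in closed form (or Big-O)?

Dominant term in sum is 17*sum(i, i=1..n) = 17*n*(n+1)/2 = O(n^2).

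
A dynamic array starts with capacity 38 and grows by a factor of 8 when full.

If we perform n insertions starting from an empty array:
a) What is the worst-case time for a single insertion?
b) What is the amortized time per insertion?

(a) Worst-case single insertion: O(n) -- when the array is full at capacity c, the resize copies all c elements, and c can be Theta(n).
(b) Resizes happen at sizes 38, 304, 2432, ... Total copy cost for n insertions: 38 + 304 + ... = O(n) (geometric series with ratio 1/8). Amortized cost per insertion: O(n)/n = O(1).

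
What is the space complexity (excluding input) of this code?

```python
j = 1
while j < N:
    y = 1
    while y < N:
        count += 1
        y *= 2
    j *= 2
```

Space complexity: O(1).
Only a constant amount of auxiliary storage is used; nothing grows with n.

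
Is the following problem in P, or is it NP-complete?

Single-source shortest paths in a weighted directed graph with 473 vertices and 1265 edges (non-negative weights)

This problem is in P: Dijkstra's algorithm runs in O((V+E) log V).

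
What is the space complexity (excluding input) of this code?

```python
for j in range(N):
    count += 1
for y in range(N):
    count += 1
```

Space complexity: O(1).
Only a constant amount of auxiliary storage is used; nothing grows with n.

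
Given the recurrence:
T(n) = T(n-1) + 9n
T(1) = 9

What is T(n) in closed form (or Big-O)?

Unrolling: T(n) = 9 + 9*(2 + 3 + ... + n) = 9 + 9*(n(n+1)/2 - 1) = O(n^2).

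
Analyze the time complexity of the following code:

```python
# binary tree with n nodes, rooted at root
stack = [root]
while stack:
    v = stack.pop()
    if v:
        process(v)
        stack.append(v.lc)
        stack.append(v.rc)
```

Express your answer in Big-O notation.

Time complexity: O(n).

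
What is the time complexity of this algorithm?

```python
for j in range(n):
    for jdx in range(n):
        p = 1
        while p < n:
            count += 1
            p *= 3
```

Time complexity: O(n^2 log n).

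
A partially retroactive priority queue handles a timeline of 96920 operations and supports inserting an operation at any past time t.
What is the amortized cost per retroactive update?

Partially retroactive priority queues (Demaine-Iacono-Langerman) allow updates at past times with queries only at the present. With a balanced BST over the m = 96920 timeline events tracking bridges, each retroactive insert or delete is O(log m) amortized.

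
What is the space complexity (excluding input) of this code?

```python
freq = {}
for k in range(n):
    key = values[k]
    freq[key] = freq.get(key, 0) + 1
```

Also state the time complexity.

Space complexity: O(n).
Auxiliary storage grows linearly with the input size n in the worst case.
Time complexity: O(n).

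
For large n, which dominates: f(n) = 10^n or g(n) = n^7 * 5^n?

f(n) = 10^n grows faster: 10^n / (n^7 5^n) = (10/5)^n / n^7 -> infinity since 10/5 > 1.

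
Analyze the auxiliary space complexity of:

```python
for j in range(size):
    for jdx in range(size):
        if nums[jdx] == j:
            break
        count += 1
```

Space complexity: O(1).
Only a constant amount of auxiliary storage is used; nothing grows with n.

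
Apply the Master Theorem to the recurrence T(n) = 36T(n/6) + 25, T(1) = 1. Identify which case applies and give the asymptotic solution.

a=36, b=6, f(n)=25.
log_6(36) = 2 > 0.
Since f(n) = O(n^0) is polynomially smaller than n^2, Case 1 applies.
T(n) = Theta(n^2).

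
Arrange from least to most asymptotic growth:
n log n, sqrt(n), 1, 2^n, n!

Ordered by growth rate: 1 < sqrt(n) < n log n < 2^n < n!.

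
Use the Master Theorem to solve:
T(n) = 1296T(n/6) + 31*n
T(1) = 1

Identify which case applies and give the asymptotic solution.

a=1296, b=6, f(n)=31*n.
log_6(1296) = 4 > 1.
Since f(n) = O(n^1) is polynomially smaller than n^4, Case 1 applies.
T(n) = Theta(n^4).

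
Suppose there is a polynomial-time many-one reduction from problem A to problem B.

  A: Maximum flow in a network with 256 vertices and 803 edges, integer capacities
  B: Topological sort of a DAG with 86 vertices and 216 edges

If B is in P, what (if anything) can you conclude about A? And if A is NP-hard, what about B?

A poly-time reduction A <=_p B means any A-instance can be transformed to a B-instance in poly time.
If B is in P: compose the reduction with B's poly-time algorithm to solve A in poly time, so A is in P.
If A is NP-hard: every NP problem reduces to A, which reduces to B; composing reductions, every NP problem reduces to B, so B is NP-hard.
(Here in fact A is P and B is P.)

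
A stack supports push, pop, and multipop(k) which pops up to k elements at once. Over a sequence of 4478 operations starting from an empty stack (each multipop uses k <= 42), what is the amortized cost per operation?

Each element is pushed exactly once and popped at most once (whether by pop or as part of a multipop). So the total number of individual pops over the whole sequence is at most the number of pushes, which is at most 4478. Total work <= 2 * 4478, hence O(1) amortized per operation.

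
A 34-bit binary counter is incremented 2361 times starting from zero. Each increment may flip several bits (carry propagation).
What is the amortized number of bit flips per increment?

Bit i flips on every 2^i-th increment, so over 2361 increments bit i flips floor(2361/2^i) times. Summing over i: total flips < 2 * 2361. Amortized: < 2 = O(1) per increment.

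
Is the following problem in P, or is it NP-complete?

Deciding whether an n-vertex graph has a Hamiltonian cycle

This problem is NP-complete: one of Karp's 21 NP-complete problems.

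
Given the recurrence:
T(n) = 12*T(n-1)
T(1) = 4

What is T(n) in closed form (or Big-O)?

Each step multiplies by 12. T(n) = T(1)*12^(n-1) = 4*12^(n-1).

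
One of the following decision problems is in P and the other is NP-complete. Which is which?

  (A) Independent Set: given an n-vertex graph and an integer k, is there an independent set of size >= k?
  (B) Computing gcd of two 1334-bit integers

(A) is NP-complete: complement of Clique (with k part of the input).
(B) is P: the Euclidean algorithm runs in polynomial time in the bit-length.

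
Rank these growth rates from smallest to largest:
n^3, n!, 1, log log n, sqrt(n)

Ordered by growth rate: 1 < log log n < sqrt(n) < n^3 < n!.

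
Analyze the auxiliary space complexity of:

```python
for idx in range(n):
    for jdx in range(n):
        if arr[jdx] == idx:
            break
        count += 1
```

Space complexity: O(1).
Only a constant amount of auxiliary storage is used; nothing grows with n.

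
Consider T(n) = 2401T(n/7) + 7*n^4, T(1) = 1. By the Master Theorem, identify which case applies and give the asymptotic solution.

a=2401, b=7, f(n)=7*n^4.
log_7(2401) = 4, so n^(log_b(a)) = n^4.
f(n) = Theta(n^4), so Case 2 applies.
T(n) = Theta(n^4 log n).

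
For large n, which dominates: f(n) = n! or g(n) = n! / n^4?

f(n) = n! grows faster: the ratio n!/(n!/n^4) = n^4 -> infinity.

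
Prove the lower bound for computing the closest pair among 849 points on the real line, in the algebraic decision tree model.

Reduction from element distinctness: given 849 reals, the closest-pair distance is 0 iff two are equal. Element distinctness has an Omega(n log n) lower bound in the algebraic decision tree model (Ben-Or). Therefore closest pair on a line also requires Omega(n log n). Sorting then a linear scan achieves this.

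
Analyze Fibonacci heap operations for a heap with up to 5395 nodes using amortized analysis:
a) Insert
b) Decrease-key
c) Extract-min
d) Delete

Fibonacci heaps use lazy consolidation. Potential function Phi = t + 2m (t = number of trees, m = marked nodes).
- Insert: O(1) actual, Delta Phi = +1 (one new tree) => O(1) amortized.
- Decrease-key: with c cascading cuts, actual cost is O(c); Delta Phi <= c - 2(c-1) + 2 = 4 - c (c new trees; >= c-1 marks cleared; <= 1 new mark). Amortized O(c) + (4 - c) = O(1).
- Extract-min: O(D(n) + t) actual; consolidation drops t to <= D(n)+1, so Delta Phi pays for the t term. D(n) = O(log n) for n = 5395 => O(log n) amortized.
- Delete: decrease-key to -inf then extract-min = O(log n).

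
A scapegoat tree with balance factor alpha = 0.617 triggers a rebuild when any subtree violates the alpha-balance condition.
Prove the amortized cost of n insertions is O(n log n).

Define potential Phi = c * sum of |size(left(v)) - size(right(v))| over all nodes. An insertion at depth d costs O(d) = O(log n) and increases Phi by O(log n). When a rebuild of subtree of size s occurs, it costs O(s) but reduces Phi by Omega(s). With alpha = 0.617, between rebuilds Omega(s) insertions must occur. Amortized cost per insertion: O(log n).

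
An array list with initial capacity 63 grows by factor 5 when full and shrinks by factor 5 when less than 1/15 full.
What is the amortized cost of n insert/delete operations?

Using potential function Phi = |5*size - capacity|. Resizing costs are offset by potential release. Amortized O(1) per operation.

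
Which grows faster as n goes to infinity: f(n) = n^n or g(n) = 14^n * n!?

g(n) = 14^n * n! grows faster: by Stirling n! ~ sqrt(2 pi n)(n/e)^n, so 14^n n! / n^n ~ (14/e)^n sqrt(2 pi n) -> infinity since 14/e > 1.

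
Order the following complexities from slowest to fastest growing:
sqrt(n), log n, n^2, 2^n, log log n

Ordered by growth rate: log log n < log n < sqrt(n) < n^2 < 2^n.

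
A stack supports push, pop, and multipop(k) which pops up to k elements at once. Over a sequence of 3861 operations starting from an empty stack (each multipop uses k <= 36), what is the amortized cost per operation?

Each element is pushed exactly once and popped at most once (whether by pop or as part of a multipop). So the total number of individual pops over the whole sequence is at most the number of pushes, which is at most 3861. Total work <= 2 * 3861, hence O(1) amortized per operation.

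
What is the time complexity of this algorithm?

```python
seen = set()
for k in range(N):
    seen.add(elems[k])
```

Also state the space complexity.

Time complexity: O(n).
Space complexity: O(n).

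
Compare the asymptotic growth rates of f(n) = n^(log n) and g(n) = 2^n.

g(n) = 2^n grows faster: take logs: log(n^(log n)) = (log n)^2, log(2^n) = n log 2; n dominates (log n)^2.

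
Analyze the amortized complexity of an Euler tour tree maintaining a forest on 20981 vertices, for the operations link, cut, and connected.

An Euler tour tree stores each tree's Euler tour as a balanced BST keyed by tour position. On 20981 vertices: link concatenates two tours via O(1) splits/joins of size <= 2*20981 (O(log n)); cut splits the tour at the two occurrences of the edge (O(log n)); connected compares BST roots (O(log n) to find the root). All O(log n) amortized.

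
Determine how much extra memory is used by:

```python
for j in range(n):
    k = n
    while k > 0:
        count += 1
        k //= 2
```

Space complexity: O(1).
Only a constant amount of auxiliary storage is used; nothing grows with n.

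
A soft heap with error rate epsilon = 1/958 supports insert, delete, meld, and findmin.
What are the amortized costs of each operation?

Soft heaps (Chazelle) allow up to an epsilon = 1/958 fraction of elements to have corrupted (raised) keys. Insert is O(log(1/epsilon)) = O(log 958) amortized -- the structure maintains heap-ordered binary trees of rank bounded by O(log(1/epsilon)). Meld concatenates root lists: O(1) amortized. Delete and findmin are O(1) amortized.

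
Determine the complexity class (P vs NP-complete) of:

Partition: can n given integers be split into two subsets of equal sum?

This problem is NP-complete: Subset Sum reduces to it (one of Karp's 21 NP-complete problems).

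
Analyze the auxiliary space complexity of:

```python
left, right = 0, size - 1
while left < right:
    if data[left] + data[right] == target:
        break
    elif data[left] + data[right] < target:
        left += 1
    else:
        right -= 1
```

Space complexity: O(1).
Only a constant amount of auxiliary storage is used; nothing grows with n.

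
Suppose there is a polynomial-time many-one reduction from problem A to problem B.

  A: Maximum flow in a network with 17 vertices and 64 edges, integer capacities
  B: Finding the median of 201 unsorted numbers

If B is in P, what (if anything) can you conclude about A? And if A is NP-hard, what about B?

A poly-time reduction A <=_p B means any A-instance can be transformed to a B-instance in poly time.
If B is in P: compose the reduction with B's poly-time algorithm to solve A in poly time, so A is in P.
If A is NP-hard: every NP problem reduces to A, which reduces to B; composing reductions, every NP problem reduces to B, so B is NP-hard.
(Here in fact A is P and B is P.)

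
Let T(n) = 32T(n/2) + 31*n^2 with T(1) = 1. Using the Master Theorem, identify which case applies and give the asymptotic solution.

a=32, b=2, f(n)=31*n^2.
log_2(32) = 5 > 2.
Since f(n) = O(n^2) is polynomially smaller than n^5, Case 1 applies.
T(n) = Theta(n^5).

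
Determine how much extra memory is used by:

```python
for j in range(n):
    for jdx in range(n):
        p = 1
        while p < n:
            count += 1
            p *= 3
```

Space complexity: O(1).
Only a constant amount of auxiliary storage is used; nothing grows with n.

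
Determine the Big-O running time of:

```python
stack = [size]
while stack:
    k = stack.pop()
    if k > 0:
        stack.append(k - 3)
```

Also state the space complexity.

Time complexity: O(n).
Space complexity: O(1).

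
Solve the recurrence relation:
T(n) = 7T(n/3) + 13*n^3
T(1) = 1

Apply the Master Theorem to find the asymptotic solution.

a=7, b=3, f(n)=13*n^3. log_3(7) = 1.771 < 3. Case 3: T(n) = O(n^3).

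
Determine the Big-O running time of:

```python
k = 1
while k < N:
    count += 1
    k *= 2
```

Time complexity: O(log n).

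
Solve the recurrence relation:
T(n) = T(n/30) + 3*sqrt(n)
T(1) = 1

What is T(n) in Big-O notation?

Each level contributes sqrt(n/30^k). Geometric series with ratio 1/sqrt(30) < 1 sums to O(sqrt(n)).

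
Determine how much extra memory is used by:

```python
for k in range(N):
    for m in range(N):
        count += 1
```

Space complexity: O(1).
Only a constant amount of auxiliary storage is used; nothing grows with n.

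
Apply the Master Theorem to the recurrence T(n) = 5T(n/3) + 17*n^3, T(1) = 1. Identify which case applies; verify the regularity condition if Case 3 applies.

a=5, b=3, f(n)=17*n^3.
log_3(5) = 1.465 < 3.
f(n) = Omega(n^(1.465+epsilon)) for some epsilon > 0, so Case 3 is the candidate.
Regularity: a*f(n/b) = 5*17*(n/3)^3 = (5/27)*17*n^3 <= c*f(n) with c = 5/27 < 1. Satisfied.
Case 3: T(n) = Theta(n^3).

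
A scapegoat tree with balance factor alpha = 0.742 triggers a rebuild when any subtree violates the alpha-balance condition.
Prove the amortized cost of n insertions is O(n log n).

Define potential Phi = c * sum of |size(left(v)) - size(right(v))| over all nodes. An insertion at depth d costs O(d) = O(log n) and increases Phi by O(log n). When a rebuild of subtree of size s occurs, it costs O(s) but reduces Phi by Omega(s). With alpha = 0.742, between rebuilds Omega(s) insertions must occur. Amortized cost per insertion: O(log n).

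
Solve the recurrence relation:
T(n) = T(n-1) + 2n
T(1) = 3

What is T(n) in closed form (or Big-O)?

Unrolling: T(n) = 3 + 2*(2 + 3 + ... + n) = 3 + 2*(n(n+1)/2 - 1) = O(n^2).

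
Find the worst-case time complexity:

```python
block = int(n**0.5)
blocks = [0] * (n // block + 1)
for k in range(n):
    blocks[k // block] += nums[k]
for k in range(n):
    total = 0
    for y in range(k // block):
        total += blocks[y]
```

Time complexity: O(n * sqrt(n)).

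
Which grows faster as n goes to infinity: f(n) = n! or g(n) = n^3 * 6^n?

f(n) = n! grows faster: by Stirling n! ~ (n/e)^n sqrt(2*pi*n); (n/e)^n eventually dominates n^3 * 6^n.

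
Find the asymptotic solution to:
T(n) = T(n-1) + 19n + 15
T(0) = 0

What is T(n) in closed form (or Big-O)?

Dominant term in sum is 19*sum(i, i=1..n) = 19*n*(n+1)/2 = O(n^2).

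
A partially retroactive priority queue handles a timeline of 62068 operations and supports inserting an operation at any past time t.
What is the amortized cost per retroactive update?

Partially retroactive priority queues (Demaine-Iacono-Langerman) allow updates at past times with queries only at the present. With a balanced BST over the m = 62068 timeline events tracking bridges, each retroactive insert or delete is O(log m) amortized.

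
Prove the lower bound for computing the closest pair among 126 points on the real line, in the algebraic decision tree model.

Reduction from element distinctness: given 126 reals, the closest-pair distance is 0 iff two are equal. Element distinctness has an Omega(n log n) lower bound in the algebraic decision tree model (Ben-Or). Therefore closest pair on a line also requires Omega(n log n). Sorting then a linear scan achieves this.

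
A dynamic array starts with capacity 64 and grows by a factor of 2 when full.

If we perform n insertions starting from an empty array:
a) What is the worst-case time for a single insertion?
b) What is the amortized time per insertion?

(a) Worst-case single insertion: O(n) -- when the array is full at capacity c, the resize copies all c elements, and c can be Theta(n).
(b) Resizes happen at sizes 64, 128, 256, ... Total copy cost for n insertions: 64 + 128 + ... = O(n) (geometric series with ratio 1/2). Amortized cost per insertion: O(n)/n = O(1).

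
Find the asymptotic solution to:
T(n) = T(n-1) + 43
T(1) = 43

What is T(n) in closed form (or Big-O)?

Unrolling: T(n) = T(n-1) + 43 = T(n-2) + 2*43 = ... = T(1) + (n-1)*43 = 43 + (n-1)*43 = 43n.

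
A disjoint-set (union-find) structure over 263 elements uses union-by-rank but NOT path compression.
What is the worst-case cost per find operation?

Union-by-rank alone keeps every tree's height <= log_2(263) ~= 8.0. Each find traverses from a node to its root, costing O(height) = O(log n). Without path compression this bound is tight.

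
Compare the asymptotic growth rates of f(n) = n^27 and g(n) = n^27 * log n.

g(n) = n^27 * log n grows faster: extra log n factor -> infinity.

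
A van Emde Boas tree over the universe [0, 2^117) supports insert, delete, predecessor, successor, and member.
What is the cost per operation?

vEB recursively partitions [0, 166153499473114484112975882535043072) into sqrt(u) clusters of size sqrt(u). Each operation recurses into either one cluster or the summary, never both: T(u) = T(sqrt(u)) + O(1) => T(u) = O(log log u) = O(log 117). This is worst-case, not just amortized.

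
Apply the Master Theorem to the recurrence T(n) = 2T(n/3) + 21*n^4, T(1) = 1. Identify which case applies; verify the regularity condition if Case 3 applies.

a=2, b=3, f(n)=21*n^4.
log_3(2) = 0.6309 < 4.
f(n) = Omega(n^(0.6309+epsilon)) for some epsilon > 0, so Case 3 is the candidate.
Regularity: a*f(n/b) = 2*21*(n/3)^4 = (2/81)*21*n^4 <= c*f(n) with c = 2/81 < 1. Satisfied.
Case 3: T(n) = Theta(n^4).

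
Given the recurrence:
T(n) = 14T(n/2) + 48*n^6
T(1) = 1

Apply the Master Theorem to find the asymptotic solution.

a=14, b=2, f(n)=48*n^6. log_2(14) = 3.807 < 6. Case 3: T(n) = O(n^6).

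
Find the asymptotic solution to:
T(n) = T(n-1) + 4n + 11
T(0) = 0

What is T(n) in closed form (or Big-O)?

Dominant term in sum is 4*sum(i, i=1..n) = 4*n*(n+1)/2 = O(n^2).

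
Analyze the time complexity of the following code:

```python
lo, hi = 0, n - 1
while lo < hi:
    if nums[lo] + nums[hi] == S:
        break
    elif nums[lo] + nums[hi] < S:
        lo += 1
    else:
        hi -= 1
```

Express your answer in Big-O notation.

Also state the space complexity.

Time complexity: O(n).
Space complexity: O(1).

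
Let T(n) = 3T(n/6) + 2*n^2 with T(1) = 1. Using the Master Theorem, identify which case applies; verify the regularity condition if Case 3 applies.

a=3, b=6, f(n)=2*n^2.
log_6(3) = 0.6131 < 2.
f(n) = Omega(n^(0.6131+epsilon)) for some epsilon > 0, so Case 3 is the candidate.
Regularity: a*f(n/b) = 3*2*(n/6)^2 = (3/36)*2*n^2 <= c*f(n) with c = 3/36 < 1. Satisfied.
Case 3: T(n) = Theta(n^2).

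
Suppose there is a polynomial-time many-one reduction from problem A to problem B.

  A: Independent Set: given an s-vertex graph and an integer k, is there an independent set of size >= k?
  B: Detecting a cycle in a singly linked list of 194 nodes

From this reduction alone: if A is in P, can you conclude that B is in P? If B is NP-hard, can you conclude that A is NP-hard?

A poly-time reduction A <=_p B transfers tractability DOWN (B easy => A easy) and hardness UP (A hard => B hard), not the reverse.
From A in P, the reduction alone does NOT give B in P: any problem in P trivially reduces to SAT, yet SAT is not known to be in P.
From B NP-hard, the reduction alone does NOT give A NP-hard: again, easy problems reduce to hard ones.
(Here in fact A is NP-complete and B is in P, so no such reduction is known -- its existence would imply P = NP; the analysis concerns only what the assumed reduction would or would not let you conclude.)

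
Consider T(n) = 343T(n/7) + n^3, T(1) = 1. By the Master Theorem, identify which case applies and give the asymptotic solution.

a=343, b=7, f(n)=n^3.
log_7(343) = 3, so n^(log_b(a)) = n^3.
f(n) = Theta(n^3), so Case 2 applies.
T(n) = Theta(n^3 log n).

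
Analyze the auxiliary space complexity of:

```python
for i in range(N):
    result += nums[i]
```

Space complexity: O(1).
Only a constant amount of auxiliary storage is used; nothing grows with n.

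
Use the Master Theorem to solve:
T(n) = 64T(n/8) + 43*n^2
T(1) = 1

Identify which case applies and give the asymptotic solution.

a=64, b=8, f(n)=43*n^2.
log_8(64) = 2, so n^(log_b(a)) = n^2.
f(n) = Theta(n^2), so Case 2 applies.
T(n) = Theta(n^2 log n).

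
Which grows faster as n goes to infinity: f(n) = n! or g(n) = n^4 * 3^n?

f(n) = n! grows faster: by Stirling n! ~ (n/e)^n sqrt(2*pi*n); (n/e)^n eventually dominates n^4 * 3^n.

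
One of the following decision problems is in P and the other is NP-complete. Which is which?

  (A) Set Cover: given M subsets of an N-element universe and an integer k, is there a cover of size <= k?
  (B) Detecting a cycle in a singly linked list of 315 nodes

(A) is NP-complete: one of Karp's 21 NP-complete problems (with k part of the input).
(B) is P: Floyd's tortoise-and-hare runs in O(n) time, O(1) space.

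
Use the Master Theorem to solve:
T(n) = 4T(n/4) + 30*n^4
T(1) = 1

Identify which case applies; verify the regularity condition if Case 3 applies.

a=4, b=4, f(n)=30*n^4.
log_4(4) = 1 < 4.
f(n) = Omega(n^(1+epsilon)) for some epsilon > 0, so Case 3 is the candidate.
Regularity: a*f(n/b) = 4*30*(n/4)^4 = (4/256)*30*n^4 <= c*f(n) with c = 4/256 < 1. Satisfied.
Case 3: T(n) = Theta(n^4).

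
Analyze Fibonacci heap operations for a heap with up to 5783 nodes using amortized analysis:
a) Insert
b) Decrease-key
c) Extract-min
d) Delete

Fibonacci heaps use lazy consolidation. Potential function Phi = t + 2m (t = number of trees, m = marked nodes).
- Insert: O(1) actual, Delta Phi = +1 (one new tree) => O(1) amortized.
- Decrease-key: with c cascading cuts, actual cost is O(c); Delta Phi <= c - 2(c-1) + 2 = 4 - c (c new trees; >= c-1 marks cleared; <= 1 new mark). Amortized O(c) + (4 - c) = O(1).
- Extract-min: O(D(n) + t) actual; consolidation drops t to <= D(n)+1, so Delta Phi pays for the t term. D(n) = O(log n) for n = 5783 => O(log n) amortized.
- Delete: decrease-key to -inf then extract-min = O(log n).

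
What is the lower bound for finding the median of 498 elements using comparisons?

To find the median of 498 elements, every element must be compared at least once, so the lower bound is Omega(n). The BFPRT algorithm achieves O(n), making this tight.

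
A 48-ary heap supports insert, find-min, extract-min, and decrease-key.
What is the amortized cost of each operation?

The 48-ary heap has height O(log_48 n). Insert sifts up: O(log_48 n). Find-min reads the root: O(1). Extract-min sifts down comparing 48 children per level: O(48 * log_48 n). Decrease-key sifts up: O(log_48 n).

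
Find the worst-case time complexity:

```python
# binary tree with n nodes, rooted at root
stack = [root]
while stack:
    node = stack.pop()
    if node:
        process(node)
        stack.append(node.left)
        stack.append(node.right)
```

Time complexity: O(n).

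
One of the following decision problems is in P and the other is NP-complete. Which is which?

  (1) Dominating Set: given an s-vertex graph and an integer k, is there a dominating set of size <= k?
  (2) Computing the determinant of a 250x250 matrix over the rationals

(1) is NP-complete: reduces from Set Cover (with k part of the input).
(2) is P: Gaussian elimination runs in O(n^3).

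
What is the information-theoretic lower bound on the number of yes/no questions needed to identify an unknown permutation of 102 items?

There are 102! = 961446671503512660926865558697259548455355905059659464369444714048531715130254590603314961882364451384985595980362059157503710042865532928000000000000000000000000 permutations. Each yes/no question gives at most 1 bit, so at least ceil(log_2(961446671503512660926865558697259548455355905059659464369444714048531715130254590603314961882364451384985595980362059157503710042865532928000000000000000000000000)) = 539 questions are needed.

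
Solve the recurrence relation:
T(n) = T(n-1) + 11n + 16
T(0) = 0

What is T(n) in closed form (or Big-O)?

Dominant term in sum is 11*sum(i, i=1..n) = 11*n*(n+1)/2 = O(n^2).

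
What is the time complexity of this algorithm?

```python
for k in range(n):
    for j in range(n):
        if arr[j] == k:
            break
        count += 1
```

Time complexity: O(n^2).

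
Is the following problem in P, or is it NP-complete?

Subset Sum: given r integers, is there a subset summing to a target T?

This problem is NP-complete: one of Karp's 21 NP-complete problems.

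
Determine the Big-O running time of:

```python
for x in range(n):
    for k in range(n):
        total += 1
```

Time complexity: O(n^2).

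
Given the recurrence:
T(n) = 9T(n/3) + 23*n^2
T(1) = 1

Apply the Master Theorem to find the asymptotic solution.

a=9, b=3, f(n)=23*n^2. log_3(9) = 2. Case 2: T(n) = O(n^2 log n).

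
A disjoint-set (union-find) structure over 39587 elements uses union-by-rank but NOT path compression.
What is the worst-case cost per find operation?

Union-by-rank alone keeps every tree's height <= log_2(39587) ~= 15.3. Each find traverses from a node to its root, costing O(height) = O(log n). Without path compression this bound is tight.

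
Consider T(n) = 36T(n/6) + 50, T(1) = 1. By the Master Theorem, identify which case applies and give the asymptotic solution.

a=36, b=6, f(n)=50.
log_6(36) = 2 > 0.
Since f(n) = O(n^0) is polynomially smaller than n^2, Case 1 applies.
T(n) = Theta(n^2).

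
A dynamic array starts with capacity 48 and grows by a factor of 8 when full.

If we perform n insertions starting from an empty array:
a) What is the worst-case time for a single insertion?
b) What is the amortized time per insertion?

(a) Worst-case single insertion: O(n) -- when the array is full at capacity c, the resize copies all c elements, and c can be Theta(n).
(b) Resizes happen at sizes 48, 384, 3072, ... Total copy cost for n insertions: 48 + 384 + ... = O(n) (geometric series with ratio 1/8). Amortized cost per insertion: O(n)/n = O(1).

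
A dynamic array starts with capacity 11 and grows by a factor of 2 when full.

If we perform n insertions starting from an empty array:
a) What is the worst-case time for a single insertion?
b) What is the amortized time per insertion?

(a) Worst-case single insertion: O(n) -- when the array is full at capacity c, the resize copies all c elements, and c can be Theta(n).
(b) Resizes happen at sizes 11, 22, 44, ... Total copy cost for n insertions: 11 + 22 + ... = O(n) (geometric series with ratio 1/2). Amortized cost per insertion: O(n)/n = O(1).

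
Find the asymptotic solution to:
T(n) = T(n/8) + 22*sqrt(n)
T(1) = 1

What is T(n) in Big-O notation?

Each level contributes sqrt(n/8^k). Geometric series with ratio 1/sqrt(8) < 1 sums to O(sqrt(n)).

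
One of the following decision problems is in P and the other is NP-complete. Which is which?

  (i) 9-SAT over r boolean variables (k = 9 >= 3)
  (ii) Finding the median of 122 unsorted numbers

(i) is NP-complete: 3-SAT is NP-complete (Cook-Levin); k-SAT for k>=3 reduces from 3-SAT.
(ii) is P: linear-time selection (median-of-medians) runs in O(n).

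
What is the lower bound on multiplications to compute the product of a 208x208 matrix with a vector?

A 208x208 matrix-vector product has 208 inner products of length 208. Output depends on all 208^2 = 43264 matrix entries. At least 43264 multiplications needed.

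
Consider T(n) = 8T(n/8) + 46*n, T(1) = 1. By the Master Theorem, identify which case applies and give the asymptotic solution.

a=8, b=8, f(n)=46*n.
log_8(8) = 1, so n^(log_b(a)) = n.
f(n) = Theta(n), so Case 2 applies.
T(n) = Theta(n log n).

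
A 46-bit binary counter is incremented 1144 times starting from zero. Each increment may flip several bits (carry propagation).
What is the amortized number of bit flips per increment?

Bit i flips on every 2^i-th increment, so over 1144 increments bit i flips floor(1144/2^i) times. Summing over i: total flips < 2 * 1144. Amortized: < 2 = O(1) per increment.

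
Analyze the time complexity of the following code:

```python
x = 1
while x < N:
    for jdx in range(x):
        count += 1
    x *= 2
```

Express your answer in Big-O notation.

Time complexity: O(n).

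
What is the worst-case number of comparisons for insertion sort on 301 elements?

Insertion sort on reverse-sorted input: 1 + 2 + ... + (301-1) = 45150 comparisons.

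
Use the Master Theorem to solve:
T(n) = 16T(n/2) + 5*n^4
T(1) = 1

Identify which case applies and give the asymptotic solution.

a=16, b=2, f(n)=5*n^4.
log_2(16) = 4, so n^(log_b(a)) = n^4.
f(n) = Theta(n^4), so Case 2 applies.
T(n) = Theta(n^4 log n).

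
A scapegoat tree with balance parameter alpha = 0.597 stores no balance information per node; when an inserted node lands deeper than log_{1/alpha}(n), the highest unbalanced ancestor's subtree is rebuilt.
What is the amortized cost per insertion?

Search/insert path is O(log n). A rebuild of a subtree of size s costs O(s), but with alpha = 0.597 at least Omega(s) insertions must have occurred in that subtree since its last rebuild. Charging O(1) of the rebuild to each such insertion gives O(log n) amortized.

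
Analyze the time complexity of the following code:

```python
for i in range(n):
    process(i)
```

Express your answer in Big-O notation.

Time complexity: O(n).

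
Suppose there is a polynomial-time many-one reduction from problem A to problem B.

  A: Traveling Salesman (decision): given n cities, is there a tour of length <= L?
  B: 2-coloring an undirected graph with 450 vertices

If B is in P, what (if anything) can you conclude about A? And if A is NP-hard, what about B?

A poly-time reduction A <=_p B means any A-instance can be transformed to a B-instance in poly time.
If B is in P: compose the reduction with B's poly-time algorithm to solve A in poly time, so A is in P.
If A is NP-hard: every NP problem reduces to A, which reduces to B; composing reductions, every NP problem reduces to B, so B is NP-hard.
(Here in fact A is NP-complete and B is in P, so no such reduction is known -- its existence would imply P = NP; the analysis concerns only what the assumed reduction would or would not let you conclude.)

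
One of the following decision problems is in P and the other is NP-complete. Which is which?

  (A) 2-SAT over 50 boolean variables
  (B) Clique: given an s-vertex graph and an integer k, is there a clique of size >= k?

(A) is P: 2-SAT is solvable in linear time via implication-graph SCCs.
(B) is NP-complete: complement of Independent Set / Vertex Cover (with k part of the input).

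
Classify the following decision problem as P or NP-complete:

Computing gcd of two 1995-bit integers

This problem is in P: the Euclidean algorithm runs in polynomial time in the bit-length.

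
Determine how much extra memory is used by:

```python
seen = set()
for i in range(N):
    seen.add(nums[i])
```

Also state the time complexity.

Space complexity: O(n).
Auxiliary storage grows linearly with the input size n in the worst case.
Time complexity: O(n).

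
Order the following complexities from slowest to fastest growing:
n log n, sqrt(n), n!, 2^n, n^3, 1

Ordered by growth rate: 1 < sqrt(n) < n log n < n^3 < 2^n < n!.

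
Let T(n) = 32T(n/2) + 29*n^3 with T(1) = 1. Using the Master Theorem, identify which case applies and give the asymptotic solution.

a=32, b=2, f(n)=29*n^3.
log_2(32) = 5 > 3.
Since f(n) = O(n^3) is polynomially smaller than n^5, Case 1 applies.
T(n) = Theta(n^5).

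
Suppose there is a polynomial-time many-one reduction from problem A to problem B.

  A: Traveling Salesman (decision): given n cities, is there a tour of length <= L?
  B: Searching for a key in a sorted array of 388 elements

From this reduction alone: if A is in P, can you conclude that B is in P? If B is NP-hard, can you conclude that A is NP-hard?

A poly-time reduction A <=_p B transfers tractability DOWN (B easy => A easy) and hardness UP (A hard => B hard), not the reverse.
From A in P, the reduction alone does NOT give B in P: any problem in P trivially reduces to SAT, yet SAT is not known to be in P.
From B NP-hard, the reduction alone does NOT give A NP-hard: again, easy problems reduce to hard ones.
(Here in fact A is NP-complete and B is in P, so no such reduction is known -- its existence would imply P = NP; the analysis concerns only what the assumed reduction would or would not let you conclude.)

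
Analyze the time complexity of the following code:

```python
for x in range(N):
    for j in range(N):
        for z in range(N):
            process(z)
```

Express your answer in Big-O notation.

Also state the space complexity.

Time complexity: O(n^3).
Space complexity: O(1).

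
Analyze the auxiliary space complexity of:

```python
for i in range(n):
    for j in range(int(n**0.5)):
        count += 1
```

Space complexity: O(1).
Only a constant amount of auxiliary storage is used; nothing grows with n.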